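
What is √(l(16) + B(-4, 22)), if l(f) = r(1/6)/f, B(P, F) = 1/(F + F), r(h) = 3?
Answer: √407/44 ≈ 0.45851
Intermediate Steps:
B(P, F) = 1/(2*F)
l(f) = 3/f
√(l(16) + B(-4, 22)) = √(3/16 + (½)/22) = √(3*(1/16) + (½)*(1/22)) = √(3/16 + 1/44) = √(37/176) = √407/44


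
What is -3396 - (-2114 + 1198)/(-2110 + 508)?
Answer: -2720654/801 ≈ -3396.6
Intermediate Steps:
-3396 - (-2114 + 1198)/(-2110 + 508) = -3396 - (-916)/(-1602) = -3396 - (-916)*(-1)/1602 = -3396 - 1*458/801 = -3396 - 458/801 = -2720654/801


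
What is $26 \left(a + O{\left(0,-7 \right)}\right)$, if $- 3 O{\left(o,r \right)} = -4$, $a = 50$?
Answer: $\frac{4004}{3} \approx 1334.7$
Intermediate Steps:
$O{\left(o,r \right)} = \frac{4}{3}$ ($O{\left(o,r \right)} = \left(- \frac{1}{3}\right) \left(-4\right) = \frac{4}{3}$)
$26 \left(a + O{\left(0,-7 \right)}\right) = 26 \left(50 + \frac{4}{3}\right) = 26 \cdot \frac{154}{3} = \frac{4004}{3}$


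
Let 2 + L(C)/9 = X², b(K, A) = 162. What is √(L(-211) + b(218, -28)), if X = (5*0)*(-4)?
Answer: 12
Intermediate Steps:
X = 0 (X = 0*(-4) = 0)
L(C) = -18 (L(C) = -18 + 9*0² = -18 + 9*0 = -18 + 0 = -18)
√(L(-211) + b(218, -28)) = √(-18 + 162) = √144 = 12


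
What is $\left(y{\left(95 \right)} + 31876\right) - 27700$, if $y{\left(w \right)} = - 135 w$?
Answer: $-8649$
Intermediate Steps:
$\left(y{\left(95 \right)} + 31876\right) - 27700 = \left(\left(-135\right) 95 + 31876\right) - 27700 = \left(-12825 + 31876\right) - 27700 = 19051 - 27700 = -8649$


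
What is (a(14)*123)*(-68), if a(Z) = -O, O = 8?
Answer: 66912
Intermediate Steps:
a(Z) = -8 (a(Z) = -1*8 = -8)
(a(14)*123)*(-68) = -8*123*(-68) = -984*(-68) = 66912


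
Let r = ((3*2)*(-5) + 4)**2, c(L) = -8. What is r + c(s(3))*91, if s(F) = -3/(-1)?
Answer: -52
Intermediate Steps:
s(F) = 3 (s(F) = -3*(-1) = 3)
r = 676 (r = (6*(-5) + 4)**2 = (-30 + 4)**2 = (-26)**2 = 676)
r + c(s(3))*91 = 676 - 8*91 = 676 - 728 = -52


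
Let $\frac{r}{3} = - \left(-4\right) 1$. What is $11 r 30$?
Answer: $3960$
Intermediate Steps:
$r = 12$ ($r = 3 \left(- \left(-4\right) 1\right) = 3 \left(\left(-1\right) \left(-4\right)\right) = 3 \cdot 4 = 12$)
$11 r 30 = 11 \cdot 12 \cdot 30 = 132 \cdot 30 = 3960$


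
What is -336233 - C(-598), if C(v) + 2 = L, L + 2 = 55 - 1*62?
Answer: -336222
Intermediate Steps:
L = -9 (L = -2 + (55 - 1*62) = -2 + (55 - 62) = -2 - 7 = -9)
C(v) = -11 (C(v) = -2 - 9 = -11)
-336233 - C(-598) = -336233 - 1*(-11) = -336233 + 11 = -336222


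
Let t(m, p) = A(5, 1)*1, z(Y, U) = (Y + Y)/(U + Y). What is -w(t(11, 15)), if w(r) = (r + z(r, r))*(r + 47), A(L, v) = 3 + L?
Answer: -495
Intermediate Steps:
z(Y, U) = 2*Y/(U + Y) (z(Y, U) = (2*Y)/(U + Y) = 2*Y/(U + Y))
t(m, p) = 8 (t(m, p) = (3 + 5)*1 = 8*1 = 8)
w(r) = (1 + r)*(47 + r) (w(r) = (r + 2*r/(r + r))*(r + 47) = (r + 2*r/((2*r)))*(47 + r) = (r + 2*r*(1/(2*r)))*(47 + r) = (r + 1)*(47 + r) = (1 + r)*(47 + r))
-w(t(11, 15)) = -(47 + 8² + 48*8) = -(47 + 64 + 384) = -1*495 = -495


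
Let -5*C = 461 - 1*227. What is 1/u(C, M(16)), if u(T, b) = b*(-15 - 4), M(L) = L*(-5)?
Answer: 1/1520 ≈ 0.00065789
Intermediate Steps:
M(L) = -5*L
C = -234/5 (C = -(461 - 1*227)/5 = -(461 - 227)/5 = -1/5*234 = -234/5 ≈ -46.800)
u(T, b) = -19*b (u(T, b) = b*(-19) = -19*b)
1/u(C, M(16)) = 1/(-(-95)*16) = 1/(-19*(-80)) = 1/1520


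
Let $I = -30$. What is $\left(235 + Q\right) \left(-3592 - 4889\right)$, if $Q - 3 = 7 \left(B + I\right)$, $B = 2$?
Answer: $-356202$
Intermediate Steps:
$Q = -193$ ($Q = 3 + 7 \left(2 - 30\right) = 3 + 7 \left(-28\right) = 3 - 196 = -193$)
$\left(235 + Q\right) \left(-3592 - 4889\right) = \left(235 - 193\right) \left(-3592 - 4889\right) = 42 \left(-8481\right) = -356202$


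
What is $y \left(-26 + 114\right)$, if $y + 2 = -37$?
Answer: $-3432$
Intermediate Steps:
$y = -39$ ($y = -2 - 37 = -39$)
$y \left(-26 + 114\right) = - 39 \left(-26 + 114\right) = \left(-39\right) 88 = -3432$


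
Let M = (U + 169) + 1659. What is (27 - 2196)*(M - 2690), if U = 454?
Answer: 884952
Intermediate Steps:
M = 2282 (M = (454 + 169) + 1659 = 623 + 1659 = 2282)
(27 - 2196)*(M - 2690) = (27 - 2196)*(2282 - 2690) = -2169*(-408) = 884952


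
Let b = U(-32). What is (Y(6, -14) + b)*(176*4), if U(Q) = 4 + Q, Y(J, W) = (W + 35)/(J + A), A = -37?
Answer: -625856/31 ≈ -20189.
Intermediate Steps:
Y(J, W) = (35 + W)/(-37 + J) (Y(J, W) = (W + 35)/(J - 37) = (35 + W)/(-37 + J))
b = -28 (b = 4 - 32 = -28)
(Y(6, -14) + b)*(176*4) = ((35 - 14)/(-37 + 6) - 28)*(176*4) = (21/(-31) - 28)*704 = (-1/31*21 - 28)*704 = (-21/31 - 28)*704 = -889/31*704 = -625856/31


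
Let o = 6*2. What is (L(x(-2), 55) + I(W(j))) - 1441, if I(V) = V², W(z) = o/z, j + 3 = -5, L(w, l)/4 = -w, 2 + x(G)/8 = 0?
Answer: -5499/4 ≈ -1374.8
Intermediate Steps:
x(G) = -16 (x(G) = -16 + 8*0 = -16 + 0 = -16)
o = 12
L(w, l) = -4*w (L(w, l) = 4*(-w) = -4*w)
j = -8 (j = -3 - 5 = -8)
W(z) = 12/z
(L(x(-2), 55) + I(W(j))) - 1441 = (-4*(-16) + (12/(-8))²) - 1441 = (64 + (12*(-⅛))²) - 1441 = (64 + (-3/2)²) - 1441 = (64 + 9/4) - 1441 = 265/4 - 1441 = -5499/4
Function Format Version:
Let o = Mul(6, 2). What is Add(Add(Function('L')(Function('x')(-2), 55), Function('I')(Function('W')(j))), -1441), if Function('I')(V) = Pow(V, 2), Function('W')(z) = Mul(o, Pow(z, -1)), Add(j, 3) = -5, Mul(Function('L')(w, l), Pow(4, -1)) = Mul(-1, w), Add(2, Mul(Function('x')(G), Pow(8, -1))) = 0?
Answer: Rational(-5499, 4) ≈ -1374.8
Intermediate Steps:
Function('x')(G) = -16 (Function('x')(G) = Add(-16, Mul(8, 0)) = Add(-16, 0) = -16)
o = 12
Function('L')(w, l) = Mul(-4, w) (Function('L')(w, l) = Mul(4, Mul(-1, w)) = Mul(-4, w))
j = -8 (j = Add(-3, -5) = -8)
Function('W')(z) = Mul(12, Pow(z, -1))
Add(Add(Function('L')(Function('x')(-2), 55), Function('I')(Function('W')(j))), -1441) = Add(Add(Mul(-4, -16), Pow(Mul(12, Pow(-8, -1)), 2)), -1441) = Add(Add(64, Pow(Mul(12, Rational(-1, 8)), 2)), -1441) = Add(Add(64, Pow(Rational(-3, 2), 2)), -1441) = Add(Add(64, Rational(9, 4)), -1441) = Add(Rational(265, 4), -1441) = Rational(-5499, 4)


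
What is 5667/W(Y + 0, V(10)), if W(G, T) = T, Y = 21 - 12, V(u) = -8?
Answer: -5667/8 ≈ -708.38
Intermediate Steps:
Y = 9
5667/W(Y + 0, V(10)) = 5667/(-8) = 5667*(-⅛) = -5667/8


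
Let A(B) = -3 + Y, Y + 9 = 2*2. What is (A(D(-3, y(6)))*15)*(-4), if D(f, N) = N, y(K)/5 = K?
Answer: 480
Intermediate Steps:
y(K) = 5*K
Y = -5 (Y = -9 + 2*2 = -9 + 4 = -5)
A(B) = -8 (A(B) = -3 - 5 = -8)
(A(D(-3, y(6)))*15)*(-4) = -8*15*(-4) = -120*(-4) = 480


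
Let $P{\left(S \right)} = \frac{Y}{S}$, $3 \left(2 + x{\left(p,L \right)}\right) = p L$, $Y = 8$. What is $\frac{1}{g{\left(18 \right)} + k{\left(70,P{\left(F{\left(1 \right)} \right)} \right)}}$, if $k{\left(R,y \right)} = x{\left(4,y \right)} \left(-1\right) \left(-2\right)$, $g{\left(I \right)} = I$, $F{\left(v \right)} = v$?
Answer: $\frac{3}{106} \approx 0.028302$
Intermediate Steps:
$x{\left(p,L \right)} = -2 + \frac{L p}{3}$ ($x{\left(p,L \right)} = -2 + \frac{p L}{3} = -2 + \frac{L p}{3}$)
$P{\left(S \right)} = \frac{8}{S}$
$k{\left(R,y \right)} = -4 + \frac{8 y}{3}$ ($k{\left(R,y \right)} = \left(-2 + \frac{1}{3} y 4\right) \left(-1\right) \left(-2\right) = \left(-2 + \frac{4 y}{3}\right) \left(-1\right) \left(-2\right) = \left(2 - \frac{4 y}{3}\right) \left(-2\right) = -4 + \frac{8 y}{3}$)
$\frac{1}{g{\left(18 \right)} + k{\left(70,P{\left(F{\left(1 \right)} \right)} \right)}} = \frac{1}{18 - \left(4 - \frac{8 \cdot \frac{8}{1}}{3}\right)} = \frac{1}{18 - \left(4 - \frac{8 \cdot 8 \cdot 1}{3}\right)} = \frac{1}{18 + \left(-4 + \frac{8}{3} \cdot 8\right)} = \frac{1}{18 + \left(-4 + \frac{64}{3}\right)} = \frac{1}{18 + \frac{52}{3}} = \frac{1}{\frac{106}{3}} = \frac{3}{106}$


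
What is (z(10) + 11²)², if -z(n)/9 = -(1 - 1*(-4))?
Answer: 27556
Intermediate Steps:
z(n) = 45 (z(n) = -(-9)*(1 - 1*(-4)) = -(-9)*(1 + 4) = -(-9)*5 = -9*(-5) = 45)
(z(10) + 11²)² = (45 + 11²)² = (45 + 121)² = 166² = 27556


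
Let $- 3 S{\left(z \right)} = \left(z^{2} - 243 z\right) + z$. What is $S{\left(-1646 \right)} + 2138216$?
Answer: $\frac{3307000}{3} \approx 1.1023 \cdot 10^{6}$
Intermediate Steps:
$S{\left(z \right)} = - \frac{z^{2}}{3} + \frac{242 z}{3}$ ($S{\left(z \right)} = - \frac{\left(z^{2} - 243 z\right) + z}{3} = - \frac{z^{2} - 242 z}{3} = - \frac{z^{2}}{3} + \frac{242 z}{3}$)
$S{\left(-1646 \right)} + 2138216 = \frac{1}{3} \left(-1646\right) \left(242 - -1646\right) + 2138216 = \frac{1}{3} \left(-1646\right) \left(242 + 1646\right) + 2138216 = \frac{1}{3} \left(-1646\right) 1888 + 2138216 = - \frac{3107648}{3} + 2138216 = \frac{3307000}{3}$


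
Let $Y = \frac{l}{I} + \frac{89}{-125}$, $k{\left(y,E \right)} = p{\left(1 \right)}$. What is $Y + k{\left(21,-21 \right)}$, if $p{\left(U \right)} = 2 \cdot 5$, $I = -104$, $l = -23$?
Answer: $\frac{123619}{13000} \approx 9.5092$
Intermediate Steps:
$p{\left(U \right)} = 10$
$k{\left(y,E \right)} = 10$
$Y = - \frac{6381}{13000}$ ($Y = - \frac{23}{-104} + \frac{89}{-125} = \left(-23\right) \left(- \frac{1}{104}\right) + 89 \left(- \frac{1}{125}\right) = \frac{23}{104} - \frac{89}{125} = - \frac{6381}{13000} \approx -0.49085$)
$Y + k{\left(21,-21 \right)} = - \frac{6381}{13000} + 10 = \frac{123619}{13000}$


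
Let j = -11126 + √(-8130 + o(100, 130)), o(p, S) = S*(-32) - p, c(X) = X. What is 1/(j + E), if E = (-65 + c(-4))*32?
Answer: -113/1506847 - I*√12390/177807946 ≈ -7.4991e-5 - 6.2601e-7*I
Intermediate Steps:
E = -2208 (E = (-65 - 4)*32 = -69*32 = -2208)
o(p, S) = -p - 32*S (o(p, S) = -32*S - p = -p - 32*S)
j = -11126 + I*√12390 (j = -11126 + √(-8130 + (-1*100 - 32*130)) = -11126 + √(-8130 + (-100 - 4160)) = -11126 + √(-8130 - 4260) = -11126 + √(-12390) = -11126 + I*√12390 ≈ -11126.0 + 111.31*I)
1/(j + E) = 1/((-11126 + I*√12390) - 2208) = 1/(-13334 + I*√12390)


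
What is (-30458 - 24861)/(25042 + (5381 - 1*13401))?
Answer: -55319/17022 ≈ -3.2499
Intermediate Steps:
(-30458 - 24861)/(25042 + (5381 - 1*13401)) = -55319/(25042 + (5381 - 13401)) = -55319/(25042 - 8020) = -55319/17022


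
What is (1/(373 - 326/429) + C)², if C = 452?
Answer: 5210062258539121/25501215481 ≈ 2.0431e+5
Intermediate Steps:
(1/(373 - 326/429) + C)² = (1/(373 - 326/429) + 452)² = (1/(159691/429) + 452)² = (429/159691 + 452)² = (72180761/159691)² = 5210062258539121/25501215481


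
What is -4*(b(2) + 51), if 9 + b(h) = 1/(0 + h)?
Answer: -170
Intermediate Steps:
b(h) = -9 + 1/h (b(h) = -9 + 1/(0 + h) = -9 + 1/h)
-4*(b(2) + 51) = -4*((-9 + 1/2) + 51) = -4*((-9 + ½) + 51) = -4*(-17/2 + 51) = -4*85/2 = -170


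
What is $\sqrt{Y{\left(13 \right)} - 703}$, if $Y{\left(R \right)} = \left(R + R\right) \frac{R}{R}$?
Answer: $i \sqrt{677} \approx 26.019 i$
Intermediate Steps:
$Y{\left(R \right)} = 2 R$ ($Y{\left(R \right)} = 2 R 1 = 2 R$)
$\sqrt{Y{\left(13 \right)} - 703} = \sqrt{2 \cdot 13 - 703} = \sqrt{26 - 703} = \sqrt{-677} = i \sqrt{677}$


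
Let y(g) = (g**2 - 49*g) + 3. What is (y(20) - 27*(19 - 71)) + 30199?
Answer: 31026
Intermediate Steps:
y(g) = 3 + g**2 - 49*g
(y(20) - 27*(19 - 71)) + 30199 = ((3 + 20**2 - 49*20) - 27*(19 - 71)) + 30199 = ((3 + 400 - 980) - 27*(-52)) + 30199 = (-577 + 1404) + 30199 = 827 + 30199 = 31026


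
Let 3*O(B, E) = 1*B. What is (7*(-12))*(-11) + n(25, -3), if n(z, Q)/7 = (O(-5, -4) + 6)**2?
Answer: 9499/9 ≈ 1055.4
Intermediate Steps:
O(B, E) = B/3 (O(B, E) = (1*B)/3 = B/3)
n(z, Q) = 1183/9 (n(z, Q) = 7*((1/3)*(-5) + 6)**2 = 7*(-5/3 + 6)**2 = 7*(13/3)**2 = 7*(169/9) = 1183/9)
(7*(-12))*(-11) + n(25, -3) = (7*(-12))*(-11) + 1183/9 = -84*(-11) + 1183/9 = 924 + 1183/9 = 9499/9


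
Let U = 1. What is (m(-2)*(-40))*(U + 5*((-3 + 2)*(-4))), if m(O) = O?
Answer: 1680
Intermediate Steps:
(m(-2)*(-40))*(U + 5*((-3 + 2)*(-4))) = (-2*(-40))*(1 + 5*((-3 + 2)*(-4))) = 80*(1 + 5*(-1*(-4))) = 80*(1 + 5*4) = 80*(1 + 20) = 80*21 = 1680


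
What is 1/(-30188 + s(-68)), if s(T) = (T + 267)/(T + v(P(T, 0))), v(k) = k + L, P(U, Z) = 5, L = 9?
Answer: -54/1630351 ≈ -3.3122e-5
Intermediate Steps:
v(k) = 9 + k (v(k) = k + 9 = 9 + k)
s(T) = (267 + T)/(14 + T) (s(T) = (T + 267)/(T + (9 + 5)) = (267 + T)/(T + 14) = (267 + T)/(14 + T))
1/(-30188 + s(-68)) = 1/(-30188 + (267 - 68)/(14 - 68)) = 1/(-30188 + 199/(-54)) = 1/(-30188 - 1/54*199) = 1/(-30188 - 199/54) = 1/(-1630351/54) = -54/1630351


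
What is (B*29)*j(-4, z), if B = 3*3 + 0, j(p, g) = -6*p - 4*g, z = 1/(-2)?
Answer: 6786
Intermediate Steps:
z = -1/2 ≈ -0.50000
B = 9 (B = 9 + 0 = 9)
(B*29)*j(-4, z) = (9*29)*(-6*(-4) - 4*(-1/2)) = 261*(24 + 2) = 261*26 = 6786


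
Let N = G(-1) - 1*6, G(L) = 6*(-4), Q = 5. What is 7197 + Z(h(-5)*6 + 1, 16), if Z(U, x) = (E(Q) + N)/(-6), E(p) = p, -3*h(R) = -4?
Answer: 43207/6 ≈ 7201.2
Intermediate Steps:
h(R) = 4/3 (h(R) = -⅓*(-4) = 4/3)
G(L) = -24
N = -30 (N = -24 - 1*6 = -24 - 6 = -30)
Z(U, x) = 25/6 (Z(U, x) = (5 - 30)/(-6) = -⅙*(-25) = 25/6)
7197 + Z(h(-5)*6 + 1, 16) = 7197 + 25/6 = 43207/6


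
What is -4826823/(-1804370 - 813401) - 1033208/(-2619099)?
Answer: 15346629231845/6856201408329 ≈ 2.2384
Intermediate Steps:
-4826823/(-1804370 - 813401) - 1033208/(-2619099) = -4826823/(-2617771) - 1033208*(-1/2619099) = -4826823*(-1/2617771) + 1033208/2619099 = 4826823/2617771 + 1033208/2619099 = 15346629231845/6856201408329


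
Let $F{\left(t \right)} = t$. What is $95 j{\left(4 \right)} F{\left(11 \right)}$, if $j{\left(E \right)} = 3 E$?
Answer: $12540$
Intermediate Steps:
$95 j{\left(4 \right)} F{\left(11 \right)} = 95 \cdot 3 \cdot 4 \cdot 11 = 95 \cdot 12 \cdot 11 = 1140 \cdot 11 = 12540$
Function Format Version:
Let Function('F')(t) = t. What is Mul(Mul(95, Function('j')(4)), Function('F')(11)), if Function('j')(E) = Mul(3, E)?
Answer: 12540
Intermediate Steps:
Mul(Mul(95, Function('j')(4)), Function('F')(11)) = Mul(Mul(95, Mul(3, 4)), 11) = Mul(Mul(95, 12), 11) = Mul(1140, 11) = 12540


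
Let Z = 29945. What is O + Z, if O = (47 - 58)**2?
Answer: 30066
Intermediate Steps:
O = 121 (O = (-11)**2 = 121)
O + Z = 121 + 29945 = 30066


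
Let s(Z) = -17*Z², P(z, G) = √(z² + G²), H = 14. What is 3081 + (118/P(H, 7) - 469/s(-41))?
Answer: 88046206/28577 + 118*√5/35 ≈ 3088.6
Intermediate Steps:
P(z, G) = √(G² + z²)
3081 + (118/P(H, 7) - 469/s(-41)) = 3081 + (118/(√(7² + 14²)) - 469/((-17*(-41)²))) = 3081 + (118/(√(49 + 196)) - 469/((-17*1681))) = 3081 + (118/(√245) - 469/(-28577)) = 3081 + (118/((7*√5)) - 469*(-1/28577)) = 3081 + (118*(√5/35) + 469/28577) = 3081 + (118*√5/35 + 469/28577) = 3081 + (469/28577 + 118*√5/35) = 88046206/28577 + 118*√5/35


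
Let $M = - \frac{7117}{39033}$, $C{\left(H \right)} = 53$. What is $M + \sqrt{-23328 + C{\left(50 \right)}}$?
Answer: $- \frac{7117}{39033} + 35 i \sqrt{19} \approx -0.18233 + 152.56 i$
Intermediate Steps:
$M = - \frac{7117}{39033}$ ($M = \left(-7117\right) \frac{1}{39033} = - \frac{7117}{39033} \approx -0.18233$)
$M + \sqrt{-23328 + C{\left(50 \right)}} = - \frac{7117}{39033} + \sqrt{-23328 + 53} = - \frac{7117}{39033} + \sqrt{-23275} = - \frac{7117}{39033} + 35 i \sqrt{19}$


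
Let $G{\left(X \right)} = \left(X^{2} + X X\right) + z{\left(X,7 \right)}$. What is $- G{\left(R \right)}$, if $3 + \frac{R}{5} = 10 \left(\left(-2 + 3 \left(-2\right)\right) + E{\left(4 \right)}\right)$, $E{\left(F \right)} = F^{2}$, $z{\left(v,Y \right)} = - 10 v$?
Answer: $-292600$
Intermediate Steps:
$R = 385$ ($R = -15 + 5 \cdot 10 \left(\left(-2 + 3 \left(-2\right)\right) + 4^{2}\right) = -15 + 5 \cdot 10 \left(\left(-2 - 6\right) + 16\right) = -15 + 5 \cdot 10 \left(-8 + 16\right) = -15 + 5 \cdot 10 \cdot 8 = -15 + 5 \cdot 80 = -15 + 400 = 385$)
$G{\left(X \right)} = - 10 X + 2 X^{2}$ ($G{\left(X \right)} = \left(X^{2} + X X\right) - 10 X = \left(X^{2} + X^{2}\right) - 10 X = 2 X^{2} - 10 X = - 10 X + 2 X^{2}$)
$- G{\left(R \right)} = - 2 \cdot 385 \left(-5 + 385\right) = - 2 \cdot 385 \cdot 380 = \left(-1\right) 292600 = -292600$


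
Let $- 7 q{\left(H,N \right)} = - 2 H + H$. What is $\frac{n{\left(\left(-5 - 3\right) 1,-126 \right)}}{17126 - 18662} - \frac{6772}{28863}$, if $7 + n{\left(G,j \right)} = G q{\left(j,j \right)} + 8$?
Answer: $- \frac{4862309}{14777856} \approx -0.32903$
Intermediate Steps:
$q{\left(H,N \right)} = \frac{H}{7}$ ($q{\left(H,N \right)} = - \frac{- 2 H + H}{7} = - \frac{\left(-1\right) H}{7} = \frac{H}{7}$)
$n{\left(G,j \right)} = 1 + \frac{G j}{7}$ ($n{\left(G,j \right)} = -7 + \left(G \frac{j}{7} + 8\right) = -7 + \left(\frac{G j}{7} + 8\right) = -7 + \left(8 + \frac{G j}{7}\right) = 1 + \frac{G j}{7}$)
$\frac{n{\left(\left(-5 - 3\right) 1,-126 \right)}}{17126 - 18662} - \frac{6772}{28863} = \frac{1 + \frac{1}{7} \left(-5 - 3\right) 1 \left(-126\right)}{17126 - 18662} - \frac{6772}{28863} = \frac{1 + \frac{1}{7} \left(\left(-8\right) 1\right) \left(-126\right)}{17126 - 18662} - \frac{6772}{28863} = \frac{1 + \frac{1}{7} \left(-8\right) \left(-126\right)}{-1536} - \frac{6772}{28863} = \left(1 + 144\right) \left(- \frac{1}{1536}\right) - \frac{6772}{28863} = 145 \left(- \frac{1}{1536}\right) - \frac{6772}{28863} = - \frac{145}{1536} - \frac{6772}{28863} = - \frac{4862309}{14777856}$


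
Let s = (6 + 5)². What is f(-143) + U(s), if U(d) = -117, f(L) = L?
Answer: -260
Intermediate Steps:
s = 121 (s = 11² = 121)
f(-143) + U(s) = -143 - 117 = -260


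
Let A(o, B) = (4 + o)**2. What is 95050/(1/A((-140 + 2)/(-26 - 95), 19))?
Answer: 36773324200/14641 ≈ 2.5117e+6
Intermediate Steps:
95050/(1/A((-140 + 2)/(-26 - 95), 19)) = 95050/(1/((4 + (-140 + 2)/(-26 - 95))**2)) = 95050/(1/((4 - 138/(-121))**2)) = 95050/(1/((4 - 138*(-1/121))**2)) = 95050/(1/((4 + 138/121)**2)) = 95050/(1/((622/121)**2)) = 95050/(1/(386884/14641)) = 95050/(14641/386884) = 95050*(386884/14641) = 36773324200/14641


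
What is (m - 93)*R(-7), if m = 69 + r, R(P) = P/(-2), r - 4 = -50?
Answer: -245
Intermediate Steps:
r = -46 (r = 4 - 50 = -46)
R(P) = -P/2 (R(P) = P*(-1/2) = -P/2)
m = 23 (m = 69 - 46 = 23)
(m - 93)*R(-7) = (23 - 93)*(-1/2*(-7)) = -70*7/2 = -245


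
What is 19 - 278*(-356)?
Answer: 98987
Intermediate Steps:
19 - 278*(-356) = 19 + 98968 = 98987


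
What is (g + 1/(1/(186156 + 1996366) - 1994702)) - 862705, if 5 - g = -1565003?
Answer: 3057462765647331707/4353480998443 ≈ 7.0230e+5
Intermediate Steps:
g = 1565008 (g = 5 - 1*(-1565003) = 5 + 1565003 = 1565008)
(g + 1/(1/(186156 + 1996366) - 1994702)) - 862705 = (1565008 + 1/(1/(186156 + 1996366) - 1994702)) - 862705 = (1565008 + 1/(1/2182522 - 1994702)) - 862705 = (1565008 + 1/(-4353480998443/2182522)) - 862705 = (1565008 - 2182522/4353480998443) - 862705 = 6813232590409100022/4353480998443 - 862705 = 3057462765647331707/4353480998443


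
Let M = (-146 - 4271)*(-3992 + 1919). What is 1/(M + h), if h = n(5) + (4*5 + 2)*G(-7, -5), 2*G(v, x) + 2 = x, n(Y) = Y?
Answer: 1/9156369 ≈ 1.0921e-7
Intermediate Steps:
G(v, x) = -1 + x/2
M = 9156441 (M = -4417*(-2073) = 9156441)
h = -72 (h = 5 + (4*5 + 2)*(-1 + (½)*(-5)) = 5 + (20 + 2)*(-1 - 5/2) = 5 + 22*(-7/2) = 5 - 77 = -72)
1/(M + h) = 1/(9156441 - 72) = 1/9156369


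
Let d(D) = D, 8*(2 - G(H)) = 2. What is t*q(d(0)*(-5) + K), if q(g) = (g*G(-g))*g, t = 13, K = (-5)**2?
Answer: 56875/4 ≈ 14219.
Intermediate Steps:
G(H) = 7/4 (G(H) = 2 - 1/8*2 = 2 - 1/4 = 7/4)
K = 25
q(g) = 7*g**2/4 (q(g) = (g*(7/4))*g = (7*g/4)*g = 7*g**2/4)
t*q(d(0)*(-5) + K) = 13*(7*(0*(-5) + 25)**2/4) = 13*(7*(0 + 25)**2/4) = 13*((7/4)*25**2) = 13*((7/4)*625) = 13*(4375/4) = 56875/4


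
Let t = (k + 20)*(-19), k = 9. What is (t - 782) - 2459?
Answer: -3792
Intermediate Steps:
t = -551 (t = (9 + 20)*(-19) = 29*(-19) = -551)
(t - 782) - 2459 = (-551 - 782) - 2459 = -1333 - 2459 = -3792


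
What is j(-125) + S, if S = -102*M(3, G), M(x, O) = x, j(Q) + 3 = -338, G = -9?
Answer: -647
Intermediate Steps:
j(Q) = -341 (j(Q) = -3 - 338 = -341)
S = -306 (S = -102*3 = -306)
j(-125) + S = -341 - 306 = -647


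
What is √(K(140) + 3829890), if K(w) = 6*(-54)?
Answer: √3829566 ≈ 1956.9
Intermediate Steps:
K(w) = -324
√(K(140) + 3829890) = √(-324 + 3829890) = √3829566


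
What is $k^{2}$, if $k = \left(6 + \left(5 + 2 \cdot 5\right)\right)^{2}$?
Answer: $194481$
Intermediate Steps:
$k = 441$ ($k = \left(6 + \left(5 + 10\right)\right)^{2} = \left(6 + 15\right)^{2} = 21^{2} = 441$)
$k^{2} = 441^{2} = 194481$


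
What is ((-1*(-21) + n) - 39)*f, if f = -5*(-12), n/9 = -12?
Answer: -7560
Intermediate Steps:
n = -108 (n = 9*(-12) = -108)
f = 60
((-1*(-21) + n) - 39)*f = ((-1*(-21) - 108) - 39)*60 = ((21 - 108) - 39)*60 = (-87 - 39)*60 = -126*60 = -7560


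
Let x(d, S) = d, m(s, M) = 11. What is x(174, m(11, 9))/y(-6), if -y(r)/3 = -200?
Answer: 29/100 ≈ 0.29000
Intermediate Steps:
y(r) = 600 (y(r) = -3*(-200) = 600)
x(174, m(11, 9))/y(-6) = 174/600 = 174*(1/600) = 29/100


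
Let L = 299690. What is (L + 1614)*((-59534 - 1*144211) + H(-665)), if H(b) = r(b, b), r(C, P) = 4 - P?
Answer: -61187611104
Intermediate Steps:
H(b) = 4 - b
(L + 1614)*((-59534 - 1*144211) + H(-665)) = (299690 + 1614)*((-59534 - 1*144211) + (4 - 1*(-665))) = 301304*((-59534 - 144211) + (4 + 665)) = 301304*(-203745 + 669) = 301304*(-203076) = -61187611104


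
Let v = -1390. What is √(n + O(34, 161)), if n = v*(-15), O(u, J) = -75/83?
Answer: 15*√638353/83 ≈ 144.39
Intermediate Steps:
O(u, J) = -75/83 (O(u, J) = -75*1/83 = -75/83)
n = 20850 (n = -1390*(-15) = 20850)
√(n + O(34, 161)) = √(20850 - 75/83) = √(1730475/83) = 15*√638353/83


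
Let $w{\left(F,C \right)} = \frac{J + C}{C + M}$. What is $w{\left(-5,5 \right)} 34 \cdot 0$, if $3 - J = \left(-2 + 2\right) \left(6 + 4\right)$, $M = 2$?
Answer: $0$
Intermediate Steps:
$J = 3$ ($J = 3 - \left(-2 + 2\right) \left(6 + 4\right) = 3 - 0 \cdot 10 = 3 - 0 = 3 + 0 = 3$)
$w{\left(F,C \right)} = \frac{3 + C}{2 + C}$ ($w{\left(F,C \right)} = \frac{3 + C}{C + 2} = \frac{3 + C}{2 + C}$)
$w{\left(-5,5 \right)} 34 \cdot 0 = \frac{3 + 5}{2 + 5} \cdot 34 \cdot 0 = \frac{1}{7} \cdot 8 \cdot 34 \cdot 0 = \frac{8}{7} \cdot 34 \cdot 0 = \frac{272}{7} \cdot 0 = 0$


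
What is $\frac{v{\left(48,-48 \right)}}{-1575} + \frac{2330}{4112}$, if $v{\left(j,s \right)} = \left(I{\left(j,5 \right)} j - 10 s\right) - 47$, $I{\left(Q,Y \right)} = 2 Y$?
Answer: $- \frac{42253}{3238200} \approx -0.013048$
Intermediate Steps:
$v{\left(j,s \right)} = -47 - 10 s + 10 j$ ($v{\left(j,s \right)} = \left(2 \cdot 5 j - 10 s\right) - 47 = \left(10 j - 10 s\right) - 47 = \left(- 10 s + 10 j\right) - 47 = -47 - 10 s + 10 j$)
$\frac{v{\left(48,-48 \right)}}{-1575} + \frac{2330}{4112} = \frac{-47 - -480 + 10 \cdot 48}{-1575} + \frac{2330}{4112} = \left(-47 + 480 + 480\right) \left(- \frac{1}{1575}\right) + 2330 \cdot \frac{1}{4112} = 913 \left(- \frac{1}{1575}\right) + \frac{1165}{2056} = - \frac{913}{1575} + \frac{1165}{2056} = - \frac{42253}{3238200}$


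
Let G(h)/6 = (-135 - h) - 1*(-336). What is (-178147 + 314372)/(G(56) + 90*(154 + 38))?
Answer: 5449/726 ≈ 7.5055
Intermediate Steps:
G(h) = 1206 - 6*h (G(h) = 6*((-135 - h) - 1*(-336)) = 6*((-135 - h) + 336) = 6*(201 - h) = 1206 - 6*h)
(-178147 + 314372)/(G(56) + 90*(154 + 38)) = (-178147 + 314372)/((1206 - 6*56) + 90*(154 + 38)) = 136225/((1206 - 336) + 90*192) = 136225/(870 + 17280) = 136225/18150 = 136225*(1/18150) = 5449/726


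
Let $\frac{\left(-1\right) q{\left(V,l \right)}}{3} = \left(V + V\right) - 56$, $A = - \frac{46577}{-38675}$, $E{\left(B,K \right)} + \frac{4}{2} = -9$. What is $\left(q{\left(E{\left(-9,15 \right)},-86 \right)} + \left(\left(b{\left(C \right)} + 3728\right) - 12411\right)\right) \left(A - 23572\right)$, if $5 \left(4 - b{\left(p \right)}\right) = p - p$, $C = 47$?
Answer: $\frac{1539693283347}{7735} \approx 1.9906 \cdot 10^{8}$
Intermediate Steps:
$E{\left(B,K \right)} = -11$ ($E{\left(B,K \right)} = -2 - 9 = -11$)
$A = \frac{46577}{38675}$ ($A = \left(-46577\right) \left(- \frac{1}{38675}\right) = \frac{46577}{38675} \approx 1.2043$)
$b{\left(p \right)} = 4$ ($b{\left(p \right)} = 4 - \frac{p - p}{5} = 4 - 0 = 4 + 0 = 4$)
$q{\left(V,l \right)} = 168 - 6 V$ ($q{\left(V,l \right)} = - 3 \left(\left(V + V\right) - 56\right) = - 3 \left(2 V - 56\right) = - 3 \left(-56 + 2 V\right) = 168 - 6 V$)
$\left(q{\left(E{\left(-9,15 \right)},-86 \right)} + \left(\left(b{\left(C \right)} + 3728\right) - 12411\right)\right) \left(A - 23572\right) = \left(\left(168 - -66\right) + \left(\left(4 + 3728\right) - 12411\right)\right) \left(\frac{46577}{38675} - 23572\right) = \left(\left(168 + 66\right) + \left(3732 - 12411\right)\right) \left(- \frac{911600523}{38675}\right) = \left(234 - 8679\right) \left(- \frac{911600523}{38675}\right) = \left(-8445\right) \left(- \frac{911600523}{38675}\right) = \frac{1539693283347}{7735}$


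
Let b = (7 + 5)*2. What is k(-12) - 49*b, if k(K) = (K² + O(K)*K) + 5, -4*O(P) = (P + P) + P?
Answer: -1135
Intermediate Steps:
O(P) = -3*P/4 (O(P) = -((P + P) + P)/4 = -(2*P + P)/4 = -3*P/4)
b = 24 (b = 12*2 = 24)
k(K) = 5 + K²/4 (k(K) = (K² + (-3*K/4)*K) + 5 = (K² - 3*K²/4) + 5 = K²/4 + 5 = 5 + K²/4)
k(-12) - 49*b = (5 + (¼)*(-12)²) - 49*24 = (5 + (¼)*144) - 1176 = (5 + 36) - 1176 = 41 - 1176 = -1135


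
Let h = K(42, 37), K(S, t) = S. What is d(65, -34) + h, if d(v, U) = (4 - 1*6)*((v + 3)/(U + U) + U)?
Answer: 112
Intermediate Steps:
h = 42
d(v, U) = -2*U - (3 + v)/U (d(v, U) = (4 - 6)*((3 + v)/((2*U)) + U) = -2*((3 + v)*(1/(2*U)) + U) = -2*((3 + v)/(2*U) + U) = -2*(U + (3 + v)/(2*U)) = -2*U - (3 + v)/U)
d(65, -34) + h = (-3 - 1*65 - 2*(-34)²)/(-34) + 42 = -(-3 - 65 - 2*1156)/34 + 42 = -(-3 - 65 - 2312)/34 + 42 = -1/34*(-2380) + 42 = 70 + 42 = 112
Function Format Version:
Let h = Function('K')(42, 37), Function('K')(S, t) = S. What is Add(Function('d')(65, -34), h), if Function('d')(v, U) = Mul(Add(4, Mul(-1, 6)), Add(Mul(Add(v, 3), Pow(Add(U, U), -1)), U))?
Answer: 112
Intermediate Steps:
h = 42
Function('d')(v, U) = Add(Mul(-2, U), Mul(-1, Pow(U, -1), Add(3, v))) (Function('d')(v, U) = Mul(Add(4, -6), Add(Mul(Add(3, v), Pow(Mul(2, U), -1)), U)) = Mul(-2, Add(Mul(Add(3, v), Mul(Rational(1, 2), Pow(U, -1))), U)) = Mul(-2, Add(Mul(Rational(1, 2), Pow(U, -1), Add(3, v)), U)) = Mul(-2, Add(U, Mul(Rational(1, 2), Pow(U, -1), Add(3, v)))) = Add(Mul(-2, U), Mul(-1, Pow(U, -1), Add(3, v))))
Add(Function('d')(65, -34), h) = Add(Mul(Pow(-34, -1), Add(-3, Mul(-1, 65), Mul(-2, Pow(-34, 2)))), 42) = Add(Mul(Rational(-1, 34), Add(-3, -65, Mul(-2, 1156))), 42) = Add(Mul(Rational(-1, 34), Add(-3, -65, -2312)), 42) = Add(Mul(Rational(-1, 34), -2380), 42) = Add(70, 42) = 112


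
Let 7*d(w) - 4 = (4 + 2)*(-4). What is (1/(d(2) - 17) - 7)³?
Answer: -941192000/2685619 ≈ -350.46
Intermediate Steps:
d(w) = -20/7 (d(w) = 4/7 + ((4 + 2)*(-4))/7 = 4/7 + (6*(-4))/7 = 4/7 + (⅐)*(-24) = 4/7 - 24/7 = -20/7)
(1/(d(2) - 17) - 7)³ = (1/(-20/7 - 17) - 7)³ = (1/(-139/7) - 7)³ = (-7/139 - 7)³ = (-980/139)³ = -941192000/2685619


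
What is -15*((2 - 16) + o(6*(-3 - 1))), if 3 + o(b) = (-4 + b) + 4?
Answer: 615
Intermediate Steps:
o(b) = -3 + b (o(b) = -3 + ((-4 + b) + 4) = -3 + b)
-15*((2 - 16) + o(6*(-3 - 1))) = -15*((2 - 16) + (-3 + 6*(-3 - 1))) = -15*(-14 + (-3 + 6*(-4))) = -15*(-14 + (-3 - 24)) = -15*(-14 - 27) = -15*(-41) = 615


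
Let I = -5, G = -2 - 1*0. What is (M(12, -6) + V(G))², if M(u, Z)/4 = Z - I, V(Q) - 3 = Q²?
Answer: 9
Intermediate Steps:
G = -2 (G = -2 + 0 = -2)
V(Q) = 3 + Q²
M(u, Z) = 20 + 4*Z (M(u, Z) = 4*(Z - 1*(-5)) = 4*(Z + 5) = 4*(5 + Z) = 20 + 4*Z)
(M(12, -6) + V(G))² = ((20 + 4*(-6)) + (3 + (-2)²))² = ((20 - 24) + (3 + 4))² = (-4 + 7)² = 3² = 9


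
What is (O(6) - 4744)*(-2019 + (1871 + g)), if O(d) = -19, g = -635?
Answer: 3729429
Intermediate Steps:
(O(6) - 4744)*(-2019 + (1871 + g)) = (-19 - 4744)*(-2019 + (1871 - 635)) = -4763*(-2019 + 1236) = -4763*(-783) = 3729429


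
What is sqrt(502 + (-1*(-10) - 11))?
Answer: sqrt(501) ≈ 22.383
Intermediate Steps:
sqrt(502 + (-1*(-10) - 11)) = sqrt(502 + (10 - 11)) = sqrt(502 - 1) = sqrt(501)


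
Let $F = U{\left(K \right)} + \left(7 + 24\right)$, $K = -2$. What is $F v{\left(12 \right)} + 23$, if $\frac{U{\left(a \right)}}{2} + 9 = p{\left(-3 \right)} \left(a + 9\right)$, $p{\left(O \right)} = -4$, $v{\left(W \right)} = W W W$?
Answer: $-74281$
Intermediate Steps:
$v{\left(W \right)} = W^{3}$ ($v{\left(W \right)} = W^{2} W = W^{3}$)
$U{\left(a \right)} = -90 - 8 a$ ($U{\left(a \right)} = -18 + 2 \left(- 4 \left(a + 9\right)\right) = -18 + 2 \left(- 4 \left(9 + a\right)\right) = -18 + 2 \left(-36 - 4 a\right) = -18 - \left(72 + 8 a\right) = -90 - 8 a$)
$F = -43$ ($F = \left(-90 - -16\right) + \left(7 + 24\right) = \left(-90 + 16\right) + 31 = -74 + 31 = -43$)
$F v{\left(12 \right)} + 23 = - 43 \cdot 12^{3} + 23 = \left(-43\right) 1728 + 23 = -74304 + 23 = -74281$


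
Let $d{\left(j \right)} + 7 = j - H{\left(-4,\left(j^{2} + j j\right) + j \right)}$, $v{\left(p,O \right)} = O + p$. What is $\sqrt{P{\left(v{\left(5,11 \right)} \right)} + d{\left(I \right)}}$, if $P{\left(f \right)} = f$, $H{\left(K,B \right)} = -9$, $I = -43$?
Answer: $5 i \approx 5.0 i$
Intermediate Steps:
$d{\left(j \right)} = 2 + j$ ($d{\left(j \right)} = -7 + \left(j - -9\right) = -7 + \left(j + 9\right) = -7 + \left(9 + j\right) = 2 + j$)
$\sqrt{P{\left(v{\left(5,11 \right)} \right)} + d{\left(I \right)}} = \sqrt{\left(11 + 5\right) + \left(2 - 43\right)} = \sqrt{16 - 41} = \sqrt{-25} = 5 i$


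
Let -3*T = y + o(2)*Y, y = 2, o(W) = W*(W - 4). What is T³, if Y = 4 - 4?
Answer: -8/27 ≈ -0.29630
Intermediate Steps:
o(W) = W*(-4 + W)
Y = 0
T = -⅔ (T = -(2 + (2*(-4 + 2))*0)/3 = -(2 + (2*(-2))*0)/3 = -(2 - 4*0)/3 = -(2 + 0)/3 = -⅓*2 = -⅔ ≈ -0.66667)
T³ = (-⅔)³ = -8/27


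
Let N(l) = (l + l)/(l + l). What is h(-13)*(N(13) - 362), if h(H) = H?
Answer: 4693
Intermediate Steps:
N(l) = 1 (N(l) = (2*l)/((2*l)) = (2*l)*(1/(2*l)) = 1)
h(-13)*(N(13) - 362) = -13*(1 - 362) = -13*(-361) = 4693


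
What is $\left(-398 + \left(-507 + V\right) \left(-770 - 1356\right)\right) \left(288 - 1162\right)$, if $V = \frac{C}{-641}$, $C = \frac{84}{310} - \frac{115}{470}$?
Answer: $- \frac{4397540858430706}{4669685} \approx -9.4172 \cdot 10^{8}$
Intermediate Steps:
$C = \frac{383}{14570}$ ($C = 84 \cdot \frac{1}{310} - \frac{23}{94} = \frac{42}{155} - \frac{23}{94} = \frac{383}{14570} \approx 0.026287$)
$V = - \frac{383}{9339370}$ ($V = \frac{383}{14570 \left(-641\right)} = \frac{383}{14570} \left(- \frac{1}{641}\right) = - \frac{383}{9339370} \approx -4.1009 \cdot 10^{-5}$)
$\left(-398 + \left(-507 + V\right) \left(-770 - 1356\right)\right) \left(288 - 1162\right) = \left(-398 + \left(-507 - \frac{383}{9339370}\right) \left(-770 - 1356\right)\right) \left(288 - 1162\right) = \left(-398 - - \frac{5033369814299}{4669685}\right) \left(-874\right) = \left(-398 + \frac{5033369814299}{4669685}\right) \left(-874\right) = \frac{5031511279669}{4669685} \left(-874\right) = - \frac{4397540858430706}{4669685}$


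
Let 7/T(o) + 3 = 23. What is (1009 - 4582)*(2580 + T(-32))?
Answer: -184391811/20 ≈ -9.2196e+6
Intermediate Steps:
T(o) = 7/20 (T(o) = 7/(-3 + 23) = 7/20)
(1009 - 4582)*(2580 + T(-32)) = (1009 - 4582)*(2580 + 7/20) = -3573*51607/20 = -184391811/20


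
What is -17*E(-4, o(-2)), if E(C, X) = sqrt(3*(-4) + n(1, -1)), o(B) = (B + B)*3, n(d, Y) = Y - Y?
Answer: -34*I*sqrt(3) ≈ -58.89*I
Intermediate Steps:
n(d, Y) = 0
o(B) = 6*B (o(B) = (2*B)*3 = 6*B)
E(C, X) = 2*I*sqrt(3) (E(C, X) = sqrt(3*(-4) + 0) = sqrt(-12 + 0) = sqrt(-12) = 2*I*sqrt(3))
-17*E(-4, o(-2)) = -34*I*sqrt(3)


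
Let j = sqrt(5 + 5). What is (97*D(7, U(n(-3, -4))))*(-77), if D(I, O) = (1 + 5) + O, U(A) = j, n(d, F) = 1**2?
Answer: -44814 - 7469*sqrt(10) ≈ -68433.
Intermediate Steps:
n(d, F) = 1
j = sqrt(10) ≈ 3.1623
U(A) = sqrt(10)
D(I, O) = 6 + O
(97*D(7, U(n(-3, -4))))*(-77) = (97*(6 + sqrt(10)))*(-77) = (582 + 97*sqrt(10))*(-77) = -44814 - 7469*sqrt(10)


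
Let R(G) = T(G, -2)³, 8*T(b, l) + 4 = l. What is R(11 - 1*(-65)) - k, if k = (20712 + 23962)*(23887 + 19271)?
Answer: -123394591515/64 ≈ -1.9280e+9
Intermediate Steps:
T(b, l) = -½ + l/8
k = 1928040492 (k = 44674*43158 = 1928040492)
R(G) = -27/64 (R(G) = (-½ + (⅛)*(-2))³ = (-½ - ¼)³ = (-¾)³ = -27/64)
R(11 - 1*(-65)) - k = -27/64 - 1*1928040492 = -27/64 - 1928040492 = -123394591515/64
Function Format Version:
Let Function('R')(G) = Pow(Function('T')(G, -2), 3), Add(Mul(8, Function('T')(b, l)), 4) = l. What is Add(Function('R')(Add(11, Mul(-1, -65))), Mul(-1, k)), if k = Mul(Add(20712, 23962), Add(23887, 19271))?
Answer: Rational(-123394591515, 64) ≈ -1.9280e+9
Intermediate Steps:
Function('T')(b, l) = Add(Rational(-1, 2), Mul(Rational(1, 8), l))
k = 1928040492 (k = Mul(44674, 43158) = 1928040492)
Function('R')(G) = Rational(-27, 64) (Function('R')(G) = Pow(Add(Rational(-1, 2), Mul(Rational(1, 8), -2)), 3) = Pow(Add(Rational(-1, 2), Rational(-1, 4)), 3) = Pow(Rational(-3, 4), 3) = Rational(-27, 64))
Add(Function('R')(Add(11, Mul(-1, -65))), Mul(-1, k)) = Add(Rational(-27, 64), Mul(-1, 1928040492)) = Add(Rational(-27, 64), -1928040492) = Rational(-123394591515, 64)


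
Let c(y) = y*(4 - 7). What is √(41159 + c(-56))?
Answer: 17*√143 ≈ 203.29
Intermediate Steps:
c(y) = -3*y (c(y) = y*(-3) = -3*y)
√(41159 + c(-56)) = √(41159 - 3*(-56)) = √(41159 + 168) = √41327 = 17*√143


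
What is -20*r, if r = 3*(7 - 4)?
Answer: -180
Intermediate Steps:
r = 9 (r = 3*3 = 9)
-20*r = -20*9 = -180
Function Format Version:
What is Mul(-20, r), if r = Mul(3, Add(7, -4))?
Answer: -180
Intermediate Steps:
r = 9 (r = Mul(3, 3) = 9)
Mul(-20, r) = Mul(-20, 9) = -180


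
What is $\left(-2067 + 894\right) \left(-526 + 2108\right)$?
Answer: $-1855686$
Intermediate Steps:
$\left(-2067 + 894\right) \left(-526 + 2108\right) = \left(-1173\right) 1582 = -1855686$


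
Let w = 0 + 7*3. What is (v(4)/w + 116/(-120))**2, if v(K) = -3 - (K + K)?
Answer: 97969/44100 ≈ 2.2215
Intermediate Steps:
w = 21 (w = 0 + 21 = 21)
v(K) = -3 - 2*K
(v(4)/w + 116/(-120))**2 = ((-3 - 2*4)/21 + 116/(-120))**2 = ((-3 - 8)*(1/21) + 116*(-1/120))**2 = (-11*1/21 - 29/30)**2 = (-11/21 - 29/30)**2 = (-313/210)**2 = 97969/44100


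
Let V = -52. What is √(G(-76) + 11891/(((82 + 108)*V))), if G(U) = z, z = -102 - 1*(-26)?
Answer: I*√1884044370/4940 ≈ 8.7866*I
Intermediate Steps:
z = -76 (z = -102 + 26 = -76)
G(U) = -76
√(G(-76) + 11891/(((82 + 108)*V))) = √(-76 + 11891/(((82 + 108)*(-52)))) = √(-76 + 11891/((190*(-52)))) = √(-76 + 11891/(-9880)) = √(-76 + 11891*(-1/9880)) = √(-76 - 11891/9880) = √(-762771/9880) = I*√1884044370/4940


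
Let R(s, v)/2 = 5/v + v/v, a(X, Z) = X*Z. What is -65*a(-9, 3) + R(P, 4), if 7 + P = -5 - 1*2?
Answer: 3519/2 ≈ 1759.5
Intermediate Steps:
P = -14 (P = -7 + (-5 - 1*2) = -7 + (-5 - 2) = -7 - 7 = -14)
R(s, v) = 2 + 10/v (R(s, v) = 2*(5/v + v/v) = 2*(5/v + 1) = 2*(1 + 5/v) = 2 + 10/v)
-65*a(-9, 3) + R(P, 4) = -(-585)*3 + (2 + 10/4) = -65*(-27) + (2 + 10*(¼)) = 1755 + (2 + 5/2) = 1755 + 9/2 = 3519/2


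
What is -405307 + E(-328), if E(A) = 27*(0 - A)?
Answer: -396451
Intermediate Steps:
E(A) = -27*A (E(A) = 27*(-A) = -27*A)
-405307 + E(-328) = -405307 - 27*(-328) = -405307 + 8856 = -396451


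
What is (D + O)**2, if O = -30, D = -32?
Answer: 3844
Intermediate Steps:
(D + O)**2 = (-32 - 30)**2 = (-62)**2 = 3844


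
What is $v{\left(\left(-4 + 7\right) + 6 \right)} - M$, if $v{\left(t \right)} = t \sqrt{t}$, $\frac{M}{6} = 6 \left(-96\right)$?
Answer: $3483$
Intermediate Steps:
$M = -3456$ ($M = 6 \cdot 6 \left(-96\right) = 6 \left(-576\right) = -3456$)
$v{\left(t \right)} = t^{\frac{3}{2}}$
$v{\left(\left(-4 + 7\right) + 6 \right)} - M = \left(\left(-4 + 7\right) + 6\right)^{\frac{3}{2}} - -3456 = \left(3 + 6\right)^{\frac{3}{2}} + 3456 = 9^{\frac{3}{2}} + 3456 = 27 + 3456 = 3483$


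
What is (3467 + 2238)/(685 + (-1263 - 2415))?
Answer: -5705/2993 ≈ -1.9061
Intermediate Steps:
(3467 + 2238)/(685 + (-1263 - 2415)) = 5705/(685 - 3678) = 5705/(-2993) = 5705*(-1/2993) = -5705/2993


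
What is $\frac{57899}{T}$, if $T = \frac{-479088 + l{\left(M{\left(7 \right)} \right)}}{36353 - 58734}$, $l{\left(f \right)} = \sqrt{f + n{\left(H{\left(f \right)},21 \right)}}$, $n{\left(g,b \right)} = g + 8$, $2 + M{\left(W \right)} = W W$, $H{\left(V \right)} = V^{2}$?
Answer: $\frac{77602525662834}{28690663685} + \frac{1295837519 \sqrt{566}}{114762654740} \approx 2705.1$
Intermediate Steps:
$M{\left(W \right)} = -2 + W^{2}$ ($M{\left(W \right)} = -2 + W W = -2 + W^{2}$)
$n{\left(g,b \right)} = 8 + g$
$l{\left(f \right)} = \sqrt{8 + f + f^{2}}$ ($l{\left(f \right)} = \sqrt{f + \left(8 + f^{2}\right)} = \sqrt{8 + f + f^{2}}$)
$T = \frac{479088}{22381} - \frac{2 \sqrt{566}}{22381}$ ($T = \frac{-479088 + \sqrt{8 - \left(2 - 7^{2}\right) + \left(-2 + 7^{2}\right)^{2}}}{36353 - 58734} = \frac{-479088 + \sqrt{8 + \left(-2 + 49\right) + \left(-2 + 49\right)^{2}}}{-22381} = \left(-479088 + \sqrt{8 + 47 + 47^{2}}\right) \left(- \frac{1}{22381}\right) = \left(-479088 + \sqrt{8 + 47 + 2209}\right) \left(- \frac{1}{22381}\right) = \left(-479088 + \sqrt{2264}\right) \left(- \frac{1}{22381}\right) = \left(-479088 + 2 \sqrt{566}\right) \left(- \frac{1}{22381}\right) = \frac{479088}{22381} - \frac{2 \sqrt{566}}{22381} \approx 21.404$)
$\frac{57899}{T} = \frac{57899}{\frac{479088}{22381} - \frac{2 \sqrt{566}}{22381}}$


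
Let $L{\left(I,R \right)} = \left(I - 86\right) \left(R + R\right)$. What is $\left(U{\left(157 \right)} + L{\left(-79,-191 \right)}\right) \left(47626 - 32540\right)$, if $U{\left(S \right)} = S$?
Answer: $953239082$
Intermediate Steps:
$L{\left(I,R \right)} = 2 R \left(-86 + I\right)$ ($L{\left(I,R \right)} = \left(-86 + I\right) 2 R = 2 R \left(-86 + I\right)$)
$\left(U{\left(157 \right)} + L{\left(-79,-191 \right)}\right) \left(47626 - 32540\right) = \left(157 + 2 \left(-191\right) \left(-86 - 79\right)\right) \left(47626 - 32540\right) = \left(157 + 2 \left(-191\right) \left(-165\right)\right) 15086 = \left(157 + 63030\right) 15086 = 63187 \cdot 15086 = 953239082$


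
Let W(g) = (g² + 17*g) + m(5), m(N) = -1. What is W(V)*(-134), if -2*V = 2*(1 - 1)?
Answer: 134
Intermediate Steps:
V = 0 (V = -(1 - 1) = -0 = -½*0 = 0)
W(g) = -1 + g² + 17*g (W(g) = (g² + 17*g) - 1 = -1 + g² + 17*g)
W(V)*(-134) = (-1 + 0² + 17*0)*(-134) = (-1 + 0 + 0)*(-134) = -1*(-134) = 134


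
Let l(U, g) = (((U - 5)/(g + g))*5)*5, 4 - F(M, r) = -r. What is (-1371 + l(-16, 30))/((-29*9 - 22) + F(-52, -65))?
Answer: 5519/1376 ≈ 4.0109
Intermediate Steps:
F(M, r) = 4 + r (F(M, r) = 4 - (-1)*r = 4 + r)
l(U, g) = 25*(-5 + U)/(2*g) (l(U, g) = (((-5 + U)/((2*g)))*5)*5 = (((-5 + U)*(1/(2*g)))*5)*5 = (((-5 + U)/(2*g))*5)*5 = (5*(-5 + U)/(2*g))*5 = 25*(-5 + U)/(2*g))
(-1371 + l(-16, 30))/((-29*9 - 22) + F(-52, -65)) = (-1371 + (25/2)*(-5 - 16)/30)/((-29*9 - 22) + (4 - 65)) = (-1371 + (25/2)*(1/30)*(-21))/((-261 - 22) - 61) = (-1371 - 35/4)/(-283 - 61) = -5519/4/(-344) = -5519/4*(-1/344) = 5519/1376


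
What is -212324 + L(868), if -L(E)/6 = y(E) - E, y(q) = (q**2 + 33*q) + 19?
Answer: -4899638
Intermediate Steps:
y(q) = 19 + q**2 + 33*q
L(E) = -114 - 192*E - 6*E**2 (L(E) = -6*((19 + E**2 + 33*E) - E) = -6*(19 + E**2 + 32*E) = -114 - 192*E - 6*E**2)
-212324 + L(868) = -212324 + (-114 - 192*868 - 6*868**2) = -212324 + (-114 - 166656 - 6*753424) = -212324 + (-114 - 166656 - 4520544) = -212324 - 4687314 = -4899638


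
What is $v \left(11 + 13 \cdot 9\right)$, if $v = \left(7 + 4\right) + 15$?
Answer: $3328$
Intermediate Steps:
$v = 26$ ($v = 11 + 15 = 26$)
$v \left(11 + 13 \cdot 9\right) = 26 \left(11 + 13 \cdot 9\right) = 26 \left(11 + 117\right) = 26 \cdot 128 = 3328$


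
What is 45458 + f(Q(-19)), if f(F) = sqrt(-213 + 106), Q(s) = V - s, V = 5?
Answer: 45458 + I*sqrt(107) ≈ 45458.0 + 10.344*I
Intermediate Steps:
Q(s) = 5 - s
f(F) = I*sqrt(107) (f(F) = sqrt(-107) = I*sqrt(107))
45458 + f(Q(-19)) = 45458 + I*sqrt(107)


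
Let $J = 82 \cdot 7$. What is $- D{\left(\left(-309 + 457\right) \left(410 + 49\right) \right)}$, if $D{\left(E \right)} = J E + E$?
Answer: $-39060900$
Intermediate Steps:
$J = 574$
$D{\left(E \right)} = 575 E$ ($D{\left(E \right)} = 574 E + E = 575 E$)
$- D{\left(\left(-309 + 457\right) \left(410 + 49\right) \right)} = - 575 \left(-309 + 457\right) \left(410 + 49\right) = - 575 \cdot 148 \cdot 459 = - 575 \cdot 67932 = \left(-1\right) 39060900 = -39060900$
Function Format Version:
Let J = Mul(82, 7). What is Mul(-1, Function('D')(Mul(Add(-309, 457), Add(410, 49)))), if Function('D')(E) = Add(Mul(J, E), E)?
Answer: -39060900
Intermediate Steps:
J = 574
Function('D')(E) = Mul(575, E) (Function('D')(E) = Add(Mul(574, E), E) = Mul(575, E))
Mul(-1, Function('D')(Mul(Add(-309, 457), Add(410, 49)))) = Mul(-1, Mul(575, Mul(Add(-309, 457), Add(410, 49)))) = Mul(-1, Mul(575, Mul(148, 459))) = Mul(-1, Mul(575, 67932)) = Mul(-1, 39060900) = -39060900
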